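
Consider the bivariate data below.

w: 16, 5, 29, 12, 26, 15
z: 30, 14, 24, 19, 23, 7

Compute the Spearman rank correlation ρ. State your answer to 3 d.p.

0.657

Rank w: 4, 1, 6, 2, 5, 3
Rank z: 6, 2, 5, 3, 4, 1
d = rank(w) − rank(z): -2, -1, 1, -1, 1, 2; Σd² = 12
ρ = 1 − 6Σd² / [n(n²−1)] = 1 − 6×12 / (6×35) = 1 − 72/210 ≈ 0.657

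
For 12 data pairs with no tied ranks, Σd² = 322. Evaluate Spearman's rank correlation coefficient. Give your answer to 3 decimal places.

ρ = 1 − 6Σd² / [n(n²−1)] = 1 − 6×322 / (12×143)
  = 1 − 1932/1716 = 1 − 1.1259 ≈ -0.126

-0.126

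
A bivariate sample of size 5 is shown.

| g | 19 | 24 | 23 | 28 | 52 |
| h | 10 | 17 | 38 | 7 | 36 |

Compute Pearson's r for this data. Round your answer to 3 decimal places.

0.506

n = 5, Σg = 146, Σh = 108, Σg² = 4954, Σh² = 3178, Σgh = 3540
nΣgh − ΣgΣh = 17700 − 15768 = 1932
nΣg² − (Σg)² = 24770 − 21316 = 3454; nΣh² − (Σh)² = 15890 − 11664 = 4226
r = 1932 / √(3454 × 4226) = 1932 / 3820.5502 ≈ 0.506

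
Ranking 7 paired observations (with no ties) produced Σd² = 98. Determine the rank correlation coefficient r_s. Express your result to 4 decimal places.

ρ = 1 − 6Σd² / [n(n²−1)] = 1 − 6×98 / (7×48)
  = 1 − 588/336 = 1 − 1.75000 ≈ -0.7500

-0.7500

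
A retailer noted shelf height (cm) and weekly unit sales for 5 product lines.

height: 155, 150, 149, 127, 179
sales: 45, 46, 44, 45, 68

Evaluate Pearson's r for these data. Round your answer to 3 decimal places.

0.813

n = 5, Σx = 760, Σy = 248, Σx² = 116896, Σy² = 12726, Σxy = 38318
nΣxy − ΣxΣy = 191590 − 188480 = 3110
nΣx² − (Σx)² = 584480 − 577600 = 6880; nΣy² − (Σy)² = 63630 − 61504 = 2126
r = 3110 / √(6880 × 2126) = 3110 / 3824.5104 ≈ 0.813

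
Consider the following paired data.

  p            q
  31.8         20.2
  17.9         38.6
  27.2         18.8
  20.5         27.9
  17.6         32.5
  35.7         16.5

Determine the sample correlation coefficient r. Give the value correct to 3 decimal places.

n = 6, Σp = 150.7, Σq = 154.5, Σp² = 4075.99, Σq² = 4358.35, Σpq = 3577.66
nΣpq − ΣpΣq = 21465.96 − 23283.15 = -1817.19
nΣp² − (Σp)² = 24455.94 − 22710.49 = 1745.45; nΣq² − (Σq)² = 26150.1 − 23870.25 = 2279.85
r = -1817.19 / √(1745.45 × 2279.85) = -1817.19 / 1994.8344 ≈ -0.911

-0.911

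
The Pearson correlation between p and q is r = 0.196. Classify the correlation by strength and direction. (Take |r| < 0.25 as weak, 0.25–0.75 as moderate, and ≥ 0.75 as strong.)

r = 0.196 > 0 so the relationship is positive.
|r| = 0.196, which falls in the weak range.

weak positive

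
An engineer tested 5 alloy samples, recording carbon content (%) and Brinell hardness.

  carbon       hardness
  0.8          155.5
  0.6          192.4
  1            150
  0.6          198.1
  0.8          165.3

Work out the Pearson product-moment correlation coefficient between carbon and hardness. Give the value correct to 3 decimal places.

-0.936

n = 5, Σx = 3.8, Σy = 861.3, Σx² = 3, Σy² = 150265.71, Σxy = 640.94
nΣxy − ΣxΣy = 3204.7 − 3272.94 = -68.24
nΣx² − (Σx)² = 15 − 14.44 = 0.56; nΣy² − (Σy)² = 751328.55 − 741837.69 = 9490.86
r = -68.24 / √(0.56 × 9490.86) = -68.24 / 72.9032 ≈ -0.936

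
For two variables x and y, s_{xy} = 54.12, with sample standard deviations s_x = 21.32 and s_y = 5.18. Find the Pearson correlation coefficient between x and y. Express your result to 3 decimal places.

0.490

r = Cov(x,y) / (s_x · s_y) = 54.12 / (21.32 × 5.18)
  = 54.12 / 110.4376 ≈ 0.490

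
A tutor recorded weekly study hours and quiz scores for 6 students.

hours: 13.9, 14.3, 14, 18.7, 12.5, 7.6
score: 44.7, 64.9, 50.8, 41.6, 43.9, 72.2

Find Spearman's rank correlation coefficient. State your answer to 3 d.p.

Rank hours: 3, 5, 4, 6, 2, 1
Rank score: 3, 5, 4, 1, 2, 6
d = rank(hours) − rank(score): 0, 0, 0, 5, 0, -5; Σd² = 50
ρ = 1 − 6Σd² / [n(n²−1)] = 1 − 6×50 / (6×35) = 1 − 300/210 ≈ -0.429

-0.429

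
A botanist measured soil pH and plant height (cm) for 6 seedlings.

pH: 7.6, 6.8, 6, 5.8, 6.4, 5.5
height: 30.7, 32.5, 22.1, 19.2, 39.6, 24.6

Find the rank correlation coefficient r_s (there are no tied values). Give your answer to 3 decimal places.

0.600

Rank pH: 6, 5, 3, 2, 4, 1
Rank height: 4, 5, 2, 1, 6, 3
d = rank(pH) − rank(height): 2, 0, 1, 1, -2, -2; Σd² = 14
ρ = 1 − 6Σd² / [n(n²−1)] = 1 − 6×14 / (6×35) = 1 − 84/210 ≈ 0.600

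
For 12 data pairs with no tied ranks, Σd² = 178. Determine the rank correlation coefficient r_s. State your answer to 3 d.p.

ρ = 1 − 6Σd² / [n(n²−1)] = 1 − 6×178 / (12×143)
  = 1 − 1068/1716 = 1 − 0.6224 ≈ 0.378

0.378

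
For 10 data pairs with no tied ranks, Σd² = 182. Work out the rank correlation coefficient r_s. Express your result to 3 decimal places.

-0.103

ρ = 1 − 6Σd² / [n(n²−1)] = 1 − 6×182 / (10×99)
  = 1 − 1092/990 = 1 − 1.1030 ≈ -0.103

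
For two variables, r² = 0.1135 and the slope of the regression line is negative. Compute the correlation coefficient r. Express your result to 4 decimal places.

|r| = √0.1135 = 0.3369
The association is negative, so r = −0.3369.

-0.3369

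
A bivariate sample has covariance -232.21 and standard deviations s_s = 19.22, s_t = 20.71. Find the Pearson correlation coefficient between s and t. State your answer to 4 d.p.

-0.5834

r = Cov(s,t) / (s_s · s_t) = -232.21 / (19.22 × 20.71)
  = -232.21 / 398.0462 ≈ -0.5834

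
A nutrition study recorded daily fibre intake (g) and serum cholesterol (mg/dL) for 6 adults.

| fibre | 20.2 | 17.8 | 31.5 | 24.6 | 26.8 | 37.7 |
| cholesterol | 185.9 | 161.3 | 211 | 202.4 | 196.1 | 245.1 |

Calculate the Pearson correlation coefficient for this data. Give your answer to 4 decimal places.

n = 6, Σx = 158.6, Σy = 1201.8, Σx² = 4461.82, Σy² = 244592.48, Σxy = 32747.61
nΣxy − ΣxΣy = 196485.66 − 190605.48 = 5880.18
nΣx² − (Σx)² = 26770.92 − 25153.96 = 1616.96; nΣy² − (Σy)² = 1467554.88 − 1444323.24 = 23231.64
r = 5880.18 / √(1616.96 × 23231.64) = 5880.18 / 6128.9993 ≈ 0.9594

0.9594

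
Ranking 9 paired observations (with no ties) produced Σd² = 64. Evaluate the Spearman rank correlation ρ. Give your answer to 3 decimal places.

ρ = 1 − 6Σd² / [n(n²−1)] = 1 − 6×64 / (9×80)
  = 1 − 384/720 = 1 − 0.5333 ≈ 0.467

0.467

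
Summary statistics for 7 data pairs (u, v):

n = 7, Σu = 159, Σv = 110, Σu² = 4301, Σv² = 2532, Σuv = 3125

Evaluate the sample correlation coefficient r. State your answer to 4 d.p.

r = (nΣuv − ΣuΣv) / √[(nΣu² − (Σu)²)(nΣv² − (Σv)²)]
Numerator: 7×3125 − 159×110 = 4385
Denominator: √[(30107 − 25281)(17724 − 12100)] = √[4826 × 5624] = 5209.7432
r = 4385 / 5209.7432 ≈ 0.8417

0.8417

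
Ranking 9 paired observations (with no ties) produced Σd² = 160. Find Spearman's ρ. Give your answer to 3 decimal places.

ρ = 1 − 6Σd² / [n(n²−1)] = 1 − 6×160 / (9×80)
  = 1 − 960/720 = 1 − 1.3333 ≈ -0.333

-0.333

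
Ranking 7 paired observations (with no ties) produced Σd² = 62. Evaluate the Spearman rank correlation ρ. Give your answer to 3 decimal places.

ρ = 1 − 6Σd² / [n(n²−1)] = 1 − 6×62 / (7×48)
  = 1 − 372/336 = 1 − 1.1071 ≈ -0.107

-0.107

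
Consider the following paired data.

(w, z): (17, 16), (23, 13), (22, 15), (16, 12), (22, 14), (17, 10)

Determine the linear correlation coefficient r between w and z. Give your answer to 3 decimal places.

n = 6, Σw = 117, Σz = 80, Σw² = 2331, Σz² = 1090, Σwz = 1571
nΣwz − ΣwΣz = 9426 − 9360 = 66
nΣw² − (Σw)² = 13986 − 13689 = 297; nΣz² − (Σz)² = 6540 − 6400 = 140
r = 66 / √(297 × 140) = 66 / 203.9117 ≈ 0.324

0.324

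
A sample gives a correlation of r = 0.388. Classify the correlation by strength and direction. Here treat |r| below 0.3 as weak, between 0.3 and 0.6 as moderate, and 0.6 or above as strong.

moderate positive

r = 0.388 > 0 so the relationship is positive.
|r| = 0.388, which falls in the moderate range.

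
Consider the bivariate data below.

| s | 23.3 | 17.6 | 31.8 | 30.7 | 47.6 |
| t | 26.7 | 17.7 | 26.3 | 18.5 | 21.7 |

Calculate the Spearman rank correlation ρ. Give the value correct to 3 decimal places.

0.300

Rank s: 2, 1, 4, 3, 5
Rank t: 5, 1, 4, 2, 3
d = rank(s) − rank(t): -3, 0, 0, 1, 2; Σd² = 14
ρ = 1 − 6Σd² / [n(n²−1)] = 1 − 6×14 / (5×24) = 1 − 84/120 ≈ 0.300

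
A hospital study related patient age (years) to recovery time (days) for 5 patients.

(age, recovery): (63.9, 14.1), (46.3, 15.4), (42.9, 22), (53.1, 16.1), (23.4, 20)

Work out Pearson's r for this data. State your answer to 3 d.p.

-0.713

n = 5, Σx = 229.6, Σy = 87.6, Σx² = 11434.48, Σy² = 1579.18, Σxy = 3880.72
nΣxy − ΣxΣy = 19403.6 − 20112.96 = -709.36
nΣx² − (Σx)² = 57172.4 − 52716.16 = 4456.24; nΣy² − (Σy)² = 7895.9 − 7673.76 = 222.14
r = -709.36 / √(4456.24 × 222.14) = -709.36 / 994.9418 ≈ -0.713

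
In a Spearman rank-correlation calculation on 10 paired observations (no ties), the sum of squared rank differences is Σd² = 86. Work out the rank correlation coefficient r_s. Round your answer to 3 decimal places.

0.479

ρ = 1 − 6Σd² / [n(n²−1)] = 1 − 6×86 / (10×99)
  = 1 − 516/990 = 1 − 0.5212 ≈ 0.479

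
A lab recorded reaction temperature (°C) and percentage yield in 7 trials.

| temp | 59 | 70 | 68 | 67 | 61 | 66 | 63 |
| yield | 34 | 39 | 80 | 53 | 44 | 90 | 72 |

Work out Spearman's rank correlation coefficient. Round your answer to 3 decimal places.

Rank temp: 1, 7, 6, 5, 2, 4, 3
Rank yield: 1, 2, 6, 4, 3, 7, 5
d = rank(temp) − rank(yield): 0, 5, 0, 1, -1, -3, -2; Σd² = 40
ρ = 1 − 6Σd² / [n(n²−1)] = 1 − 6×40 / (7×48) = 1 − 240/336 ≈ 0.286

0.286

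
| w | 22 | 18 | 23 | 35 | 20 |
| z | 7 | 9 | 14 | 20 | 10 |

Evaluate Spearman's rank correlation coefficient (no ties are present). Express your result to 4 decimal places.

0.7000

Rank w: 3, 1, 4, 5, 2
Rank z: 1, 2, 4, 5, 3
d = rank(w) − rank(z): 2, -1, 0, 0, -1; Σd² = 6
ρ = 1 − 6Σd² / [n(n²−1)] = 1 − 6×6 / (5×24) = 1 − 36/120 ≈ 0.7000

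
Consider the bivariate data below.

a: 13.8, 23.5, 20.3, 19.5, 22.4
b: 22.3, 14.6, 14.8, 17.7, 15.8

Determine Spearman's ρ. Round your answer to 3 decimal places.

Rank a: 1, 5, 3, 2, 4
Rank b: 5, 1, 2, 4, 3
d = rank(a) − rank(b): -4, 4, 1, -2, 1; Σd² = 38
ρ = 1 − 6Σd² / [n(n²−1)] = 1 − 6×38 / (5×24) = 1 − 228/120 ≈ -0.900

-0.900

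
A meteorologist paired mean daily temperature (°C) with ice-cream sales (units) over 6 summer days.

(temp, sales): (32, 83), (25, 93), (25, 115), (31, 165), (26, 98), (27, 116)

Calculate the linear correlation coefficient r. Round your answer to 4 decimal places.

0.2555

n = 6, Σx = 166, Σy = 670, Σx² = 4640, Σy² = 79048, Σxy = 18651
nΣxy − ΣxΣy = 111906 − 111220 = 686
nΣx² − (Σx)² = 27840 − 27556 = 284; nΣy² − (Σy)² = 474288 − 448900 = 25388
r = 686 / √(284 × 25388) = 686 / 2685.1801 ≈ 0.2555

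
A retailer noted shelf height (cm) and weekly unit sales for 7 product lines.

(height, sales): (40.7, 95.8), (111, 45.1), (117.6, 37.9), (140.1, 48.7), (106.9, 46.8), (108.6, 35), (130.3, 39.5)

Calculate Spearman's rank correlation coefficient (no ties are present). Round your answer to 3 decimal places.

Rank height: 1, 4, 5, 7, 2, 3, 6
Rank sales: 7, 4, 2, 6, 5, 1, 3
d = rank(height) − rank(sales): -6, 0, 3, 1, -3, 2, 3; Σd² = 68
ρ = 1 − 6Σd² / [n(n²−1)] = 1 − 6×68 / (7×48) = 1 − 408/336 ≈ -0.214

-0.214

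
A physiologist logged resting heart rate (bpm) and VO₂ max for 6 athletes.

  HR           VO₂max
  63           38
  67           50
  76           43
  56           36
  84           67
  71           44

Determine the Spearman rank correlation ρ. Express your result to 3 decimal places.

Rank HR: 2, 3, 5, 1, 6, 4
Rank VO₂max: 2, 5, 3, 1, 6, 4
d = rank(HR) − rank(VO₂max): 0, -2, 2, 0, 0, 0; Σd² = 8
ρ = 1 − 6Σd² / [n(n²−1)] = 1 − 6×8 / (6×35) = 1 − 48/210 ≈ 0.771

0.771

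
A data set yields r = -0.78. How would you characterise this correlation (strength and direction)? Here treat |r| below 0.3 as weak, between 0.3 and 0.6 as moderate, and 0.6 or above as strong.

r = -0.78 < 0 so the relationship is negative.
|r| = 0.78, which falls in the strong range.

strong negative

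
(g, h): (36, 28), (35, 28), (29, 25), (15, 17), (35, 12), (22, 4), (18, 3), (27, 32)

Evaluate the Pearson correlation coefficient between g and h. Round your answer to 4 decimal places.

0.5460

n = 8, Σg = 217, Σh = 149, Σg² = 6349, Σh² = 3675, Σgh = 4394
nΣgh − ΣgΣh = 35152 − 32333 = 2819
nΣg² − (Σg)² = 50792 − 47089 = 3703; nΣh² − (Σh)² = 29400 − 22201 = 7199
r = 2819 / √(3703 × 7199) = 2819 / 5163.1286 ≈ 0.5460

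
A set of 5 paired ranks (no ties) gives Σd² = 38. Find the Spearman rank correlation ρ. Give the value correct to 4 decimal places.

-0.9000

ρ = 1 − 6Σd² / [n(n²−1)] = 1 − 6×38 / (5×24)
  = 1 − 228/120 = 1 − 1.90000 ≈ -0.9000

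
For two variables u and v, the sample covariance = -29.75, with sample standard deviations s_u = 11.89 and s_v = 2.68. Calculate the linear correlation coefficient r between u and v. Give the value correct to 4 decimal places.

-0.9336

r = Cov(u,v) / (s_u · s_v) = -29.75 / (11.89 × 2.68)
  = -29.75 / 31.8652 ≈ -0.9336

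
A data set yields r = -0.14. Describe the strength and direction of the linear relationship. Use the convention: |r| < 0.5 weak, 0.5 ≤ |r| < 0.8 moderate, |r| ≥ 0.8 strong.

weak negative

r = -0.14 < 0 so the relationship is negative.
|r| = 0.14, which falls in the weak range.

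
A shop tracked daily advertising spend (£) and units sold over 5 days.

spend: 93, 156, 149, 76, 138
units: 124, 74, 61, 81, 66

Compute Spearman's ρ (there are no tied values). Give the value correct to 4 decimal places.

Rank spend: 2, 5, 4, 1, 3
Rank units: 5, 3, 1, 4, 2
d = rank(spend) − rank(units): -3, 2, 3, -3, 1; Σd² = 32
ρ = 1 − 6Σd² / [n(n²−1)] = 1 − 6×32 / (5×24) = 1 − 192/120 ≈ -0.6000

-0.6000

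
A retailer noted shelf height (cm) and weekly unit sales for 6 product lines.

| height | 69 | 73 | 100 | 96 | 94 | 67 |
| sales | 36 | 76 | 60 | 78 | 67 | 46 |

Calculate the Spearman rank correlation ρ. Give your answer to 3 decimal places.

Rank height: 2, 3, 6, 5, 4, 1
Rank sales: 1, 5, 3, 6, 4, 2
d = rank(height) − rank(sales): 1, -2, 3, -1, 0, -1; Σd² = 16
ρ = 1 − 6Σd² / [n(n²−1)] = 1 − 6×16 / (6×35) = 1 − 96/210 ≈ 0.543

0.543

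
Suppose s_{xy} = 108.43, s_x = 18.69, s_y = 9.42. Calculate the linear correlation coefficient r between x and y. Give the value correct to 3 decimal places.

r = Cov(x,y) / (s_x · s_y) = 108.43 / (18.69 × 9.42)
  = 108.43 / 176.0598 ≈ 0.616

0.616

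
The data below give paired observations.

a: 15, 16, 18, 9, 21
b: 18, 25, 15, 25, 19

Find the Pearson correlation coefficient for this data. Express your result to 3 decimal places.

-0.603

n = 5, Σa = 79, Σb = 102, Σa² = 1327, Σb² = 2160, Σab = 1564
nΣab − ΣaΣb = 7820 − 8058 = -238
nΣa² − (Σa)² = 6635 − 6241 = 394; nΣb² − (Σb)² = 10800 − 10404 = 396
r = -238 / √(394 × 396) = -238 / 394.9987 ≈ -0.603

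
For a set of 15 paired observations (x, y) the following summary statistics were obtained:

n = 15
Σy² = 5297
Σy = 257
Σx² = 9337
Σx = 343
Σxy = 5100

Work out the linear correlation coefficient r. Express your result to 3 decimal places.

-0.672

r = (nΣxy − ΣxΣy) / √[(nΣx² − (Σx)²)(nΣy² − (Σy)²)]
Numerator: 15×5100 − 343×257 = -11651
Denominator: √[(140055 − 117649)(79455 − 66049)] = √[22406 × 13406] = 17331.3253
r = -11651 / 17331.3253 ≈ -0.672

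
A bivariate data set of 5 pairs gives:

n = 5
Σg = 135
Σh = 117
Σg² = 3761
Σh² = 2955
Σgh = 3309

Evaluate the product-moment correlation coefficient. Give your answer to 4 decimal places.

r = (nΣgh − ΣgΣh) / √[(nΣg² − (Σg)²)(nΣh² − (Σh)²)]
Numerator: 5×3309 − 135×117 = 750
Denominator: √[(18805 − 18225)(14775 − 13689)] = √[580 × 1086] = 793.6498
r = 750 / 793.6498 ≈ 0.9450

0.9450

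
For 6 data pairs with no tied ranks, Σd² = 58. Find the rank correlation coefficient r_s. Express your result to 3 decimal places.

-0.657

ρ = 1 − 6Σd² / [n(n²−1)] = 1 − 6×58 / (6×35)
  = 1 − 348/210 = 1 − 1.6571 ≈ -0.657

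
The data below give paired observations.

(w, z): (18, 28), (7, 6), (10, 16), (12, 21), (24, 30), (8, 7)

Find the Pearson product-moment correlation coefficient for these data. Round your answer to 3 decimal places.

0.927

n = 6, Σw = 79, Σz = 108, Σw² = 1257, Σz² = 2466, Σwz = 1734
nΣwz − ΣwΣz = 10404 − 8532 = 1872
nΣw² − (Σw)² = 7542 − 6241 = 1301; nΣz² − (Σz)² = 14796 − 11664 = 3132
r = 1872 / √(1301 × 3132) = 1872 / 2018.5965 ≈ 0.927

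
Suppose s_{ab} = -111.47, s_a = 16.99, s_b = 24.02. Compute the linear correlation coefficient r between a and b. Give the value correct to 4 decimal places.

r = Cov(a,b) / (s_a · s_b) = -111.47 / (16.99 × 24.02)
  = -111.47 / 408.0998 ≈ -0.2731

-0.2731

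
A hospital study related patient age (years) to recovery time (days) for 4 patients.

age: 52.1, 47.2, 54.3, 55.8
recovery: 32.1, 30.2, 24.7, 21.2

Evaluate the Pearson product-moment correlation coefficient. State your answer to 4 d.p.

n = 4, Σx = 209.4, Σy = 108.2, Σx² = 11004.38, Σy² = 3001.98, Σxy = 5622.02
nΣxy − ΣxΣy = 22488.08 − 22657.08 = -169
nΣx² − (Σx)² = 44017.52 − 43848.36 = 169.16; nΣy² − (Σy)² = 12007.92 − 11707.24 = 300.68
r = -169 / √(169.16 × 300.68) = -169 / 225.5283 ≈ -0.7494

-0.7494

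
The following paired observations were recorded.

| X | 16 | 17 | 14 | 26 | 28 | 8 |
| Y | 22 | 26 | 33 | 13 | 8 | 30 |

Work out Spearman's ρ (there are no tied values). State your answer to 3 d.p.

-0.886

Rank X: 3, 4, 2, 5, 6, 1
Rank Y: 3, 4, 6, 2, 1, 5
d = rank(X) − rank(Y): 0, 0, -4, 3, 5, -4; Σd² = 66
ρ = 1 − 6Σd² / [n(n²−1)] = 1 − 6×66 / (6×35) = 1 − 396/210 ≈ -0.886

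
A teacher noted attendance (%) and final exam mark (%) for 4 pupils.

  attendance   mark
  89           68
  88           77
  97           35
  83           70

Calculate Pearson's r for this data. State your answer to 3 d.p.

n = 4, Σx = 357, Σy = 250, Σx² = 31963, Σy² = 16678, Σxy = 22033
nΣxy − ΣxΣy = 88132 − 89250 = -1118
nΣx² − (Σx)² = 127852 − 127449 = 403; nΣy² − (Σy)² = 66712 − 62500 = 4212
r = -1118 / √(403 × 4212) = -1118 / 1302.8569 ≈ -0.858

-0.858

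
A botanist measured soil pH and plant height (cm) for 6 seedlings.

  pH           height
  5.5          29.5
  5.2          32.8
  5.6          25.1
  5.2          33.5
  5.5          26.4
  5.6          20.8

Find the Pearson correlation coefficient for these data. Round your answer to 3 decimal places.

n = 6, Σx = 32.6, Σy = 168.1, Σx² = 177.3, Σy² = 4827.95, Σxy = 909.25
nΣxy − ΣxΣy = 5455.5 − 5480.06 = -24.56
nΣx² − (Σx)² = 1063.8 − 1062.76 = 1.04; nΣy² − (Σy)² = 28967.7 − 28257.61 = 710.09
r = -24.56 / √(1.04 × 710.09) = -24.56 / 27.1752 ≈ -0.904

-0.904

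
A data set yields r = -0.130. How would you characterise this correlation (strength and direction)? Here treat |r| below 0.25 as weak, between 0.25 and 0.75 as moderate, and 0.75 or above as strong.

r = -0.130 < 0 so the relationship is negative.
|r| = 0.130, which falls in the weak range.

weak negative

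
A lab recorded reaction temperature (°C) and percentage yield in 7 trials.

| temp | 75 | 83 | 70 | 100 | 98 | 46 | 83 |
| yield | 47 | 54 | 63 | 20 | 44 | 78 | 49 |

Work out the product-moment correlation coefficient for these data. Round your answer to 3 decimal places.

n = 7, Σx = 555, Σy = 355, Σx² = 46023, Σy² = 19915, Σxy = 26384
nΣxy − ΣxΣy = 184688 − 197025 = -12337
nΣx² − (Σx)² = 322161 − 308025 = 14136; nΣy² − (Σy)² = 139405 − 126025 = 13380
r = -12337 / √(14136 × 13380) = -12337 / 13752.8063 ≈ -0.897

-0.897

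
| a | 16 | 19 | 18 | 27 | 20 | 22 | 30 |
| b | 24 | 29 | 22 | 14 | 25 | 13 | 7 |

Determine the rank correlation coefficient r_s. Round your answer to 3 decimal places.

-0.679

Rank a: 1, 3, 2, 6, 4, 5, 7
Rank b: 5, 7, 4, 3, 6, 2, 1
d = rank(a) − rank(b): -4, -4, -2, 3, -2, 3, 6; Σd² = 94
ρ = 1 − 6Σd² / [n(n²−1)] = 1 − 6×94 / (7×48) = 1 − 564/336 ≈ -0.679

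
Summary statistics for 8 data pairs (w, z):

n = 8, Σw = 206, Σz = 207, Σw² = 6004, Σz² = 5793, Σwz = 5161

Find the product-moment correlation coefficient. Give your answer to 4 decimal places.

r = (nΣwz − ΣwΣz) / √[(nΣw² − (Σw)²)(nΣz² − (Σz)²)]
Numerator: 8×5161 − 206×207 = -1354
Denominator: √[(48032 − 42436)(46344 − 42849)] = √[5596 × 3495] = 4422.4450
r = -1354 / 4422.4450 ≈ -0.3062

-0.3062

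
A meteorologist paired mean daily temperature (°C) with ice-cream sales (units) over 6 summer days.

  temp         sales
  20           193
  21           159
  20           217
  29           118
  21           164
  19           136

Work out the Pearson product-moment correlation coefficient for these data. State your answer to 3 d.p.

-0.595

n = 6, Σx = 130, Σy = 987, Σx² = 2884, Σy² = 168935, Σxy = 20989
nΣxy − ΣxΣy = 125934 − 128310 = -2376
nΣx² − (Σx)² = 17304 − 16900 = 404; nΣy² − (Σy)² = 1013610 − 974169 = 39441
r = -2376 / √(404 × 39441) = -2376 / 3991.7620 ≈ -0.595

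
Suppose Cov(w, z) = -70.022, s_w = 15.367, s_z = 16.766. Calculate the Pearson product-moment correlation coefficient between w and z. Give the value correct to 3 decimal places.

r = Cov(w,z) / (s_w · s_z) = -70.022 / (15.367 × 16.766)
  = -70.022 / 257.6431 ≈ -0.272

-0.272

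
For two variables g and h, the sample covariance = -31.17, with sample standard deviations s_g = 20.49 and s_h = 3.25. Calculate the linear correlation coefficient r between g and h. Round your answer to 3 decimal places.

r = Cov(g,h) / (s_g · s_h) = -31.17 / (20.49 × 3.25)
  = -31.17 / 66.5925 ≈ -0.468

-0.468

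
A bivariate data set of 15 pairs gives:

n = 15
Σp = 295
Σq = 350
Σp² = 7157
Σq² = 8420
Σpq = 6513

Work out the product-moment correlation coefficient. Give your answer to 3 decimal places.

r = (nΣpq − ΣpΣq) / √[(nΣp² − (Σp)²)(nΣq² − (Σq)²)]
Numerator: 15×6513 − 295×350 = -5555
Denominator: √[(107355 − 87025)(126300 − 122500)] = √[20330 × 3800] = 8789.4255
r = -5555 / 8789.4255 ≈ -0.632

-0.632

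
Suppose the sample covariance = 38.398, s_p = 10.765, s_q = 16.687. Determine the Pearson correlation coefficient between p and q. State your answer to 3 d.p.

0.214

r = Cov(p,q) / (s_p · s_q) = 38.398 / (10.765 × 16.687)
  = 38.398 / 179.6356 ≈ 0.214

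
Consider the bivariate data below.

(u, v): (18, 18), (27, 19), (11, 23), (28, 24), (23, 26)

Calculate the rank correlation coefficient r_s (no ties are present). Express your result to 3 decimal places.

Rank u: 2, 4, 1, 5, 3
Rank v: 1, 2, 3, 4, 5
d = rank(u) − rank(v): 1, 2, -2, 1, -2; Σd² = 14
ρ = 1 − 6Σd² / [n(n²−1)] = 1 − 6×14 / (5×24) = 1 − 84/120 ≈ 0.300

0.300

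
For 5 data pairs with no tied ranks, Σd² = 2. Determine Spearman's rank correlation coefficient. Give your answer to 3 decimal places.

0.900

ρ = 1 − 6Σd² / [n(n²−1)] = 1 − 6×2 / (5×24)
  = 1 − 12/120 = 1 − 0.1000 ≈ 0.900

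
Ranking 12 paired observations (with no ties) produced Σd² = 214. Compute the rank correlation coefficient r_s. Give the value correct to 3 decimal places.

0.252

ρ = 1 − 6Σd² / [n(n²−1)] = 1 − 6×214 / (12×143)
  = 1 − 1284/1716 = 1 − 0.7483 ≈ 0.252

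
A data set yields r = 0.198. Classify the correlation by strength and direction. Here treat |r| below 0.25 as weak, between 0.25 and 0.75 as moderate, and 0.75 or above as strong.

r = 0.198 > 0 so the relationship is positive.
|r| = 0.198, which falls in the weak range.

weak positive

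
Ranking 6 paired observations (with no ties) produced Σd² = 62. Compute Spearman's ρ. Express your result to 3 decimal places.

ρ = 1 − 6Σd² / [n(n²−1)] = 1 − 6×62 / (6×35)
  = 1 − 372/210 = 1 − 1.7714 ≈ -0.771

-0.771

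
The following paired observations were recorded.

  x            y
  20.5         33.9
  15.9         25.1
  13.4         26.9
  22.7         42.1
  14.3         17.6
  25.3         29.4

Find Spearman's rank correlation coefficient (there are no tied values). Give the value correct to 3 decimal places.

0.657

Rank x: 4, 3, 1, 5, 2, 6
Rank y: 5, 2, 3, 6, 1, 4
d = rank(x) − rank(y): -1, 1, -2, -1, 1, 2; Σd² = 12
ρ = 1 − 6Σd² / [n(n²−1)] = 1 − 6×12 / (6×35) = 1 − 72/210 ≈ 0.657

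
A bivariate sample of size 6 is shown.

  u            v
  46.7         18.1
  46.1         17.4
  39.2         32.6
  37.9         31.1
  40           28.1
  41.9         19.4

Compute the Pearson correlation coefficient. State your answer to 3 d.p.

n = 6, Σu = 251.8, Σv = 146.7, Σu² = 10634.76, Σv² = 3826.31, Σuv = 6040.88
nΣuv − ΣuΣv = 36245.28 − 36939.06 = -693.78
nΣu² − (Σu)² = 63808.56 − 63403.24 = 405.32; nΣv² − (Σv)² = 22957.86 − 21520.89 = 1436.97
r = -693.78 / √(405.32 × 1436.97) = -693.78 / 763.1728 ≈ -0.909

-0.909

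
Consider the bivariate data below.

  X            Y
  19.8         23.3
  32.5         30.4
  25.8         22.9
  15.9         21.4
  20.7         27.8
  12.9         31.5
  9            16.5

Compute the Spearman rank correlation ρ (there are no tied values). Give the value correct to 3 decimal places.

0.357

Rank X: 4, 7, 6, 3, 5, 2, 1
Rank Y: 4, 6, 3, 2, 5, 7, 1
d = rank(X) − rank(Y): 0, 1, 3, 1, 0, -5, 0; Σd² = 36
ρ = 1 − 6Σd² / [n(n²−1)] = 1 − 6×36 / (7×48) = 1 − 216/336 ≈ 0.357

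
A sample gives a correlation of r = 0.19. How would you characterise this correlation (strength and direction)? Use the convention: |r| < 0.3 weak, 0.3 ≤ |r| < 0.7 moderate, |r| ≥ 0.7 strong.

r = 0.19 > 0 so the relationship is positive.
|r| = 0.19, which falls in the weak range.

weak positive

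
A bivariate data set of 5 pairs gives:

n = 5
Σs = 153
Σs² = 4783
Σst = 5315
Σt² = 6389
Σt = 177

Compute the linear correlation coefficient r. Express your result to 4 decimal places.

-0.9063

r = (nΣst − ΣsΣt) / √[(nΣs² − (Σs)²)(nΣt² − (Σt)²)]
Numerator: 5×5315 − 153×177 = -506
Denominator: √[(23915 − 23409)(31945 − 31329)] = √[506 × 616] = 558.2974
r = -506 / 558.2974 ≈ -0.9063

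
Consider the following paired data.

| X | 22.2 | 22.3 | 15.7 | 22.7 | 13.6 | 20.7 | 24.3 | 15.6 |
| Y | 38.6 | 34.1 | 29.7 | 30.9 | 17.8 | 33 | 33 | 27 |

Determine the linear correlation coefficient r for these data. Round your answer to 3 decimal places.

n = 8, ΣX = 157.1, ΣY = 244.1, ΣX² = 3199.21, ΣY² = 7713.51, ΣXY = 4933.35
nΣXY − ΣXΣY = 39466.8 − 38348.11 = 1118.69
nΣX² − (ΣX)² = 25593.68 − 24680.41 = 913.27; nΣY² − (ΣY)² = 61708.08 − 59584.81 = 2123.27
r = 1118.69 / √(913.27 × 2123.27) = 1118.69 / 1392.5225 ≈ 0.803

0.803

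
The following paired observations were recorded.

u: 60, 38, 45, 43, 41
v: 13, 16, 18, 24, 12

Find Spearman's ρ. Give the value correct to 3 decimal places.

0.100

Rank u: 5, 1, 4, 3, 2
Rank v: 2, 3, 4, 5, 1
d = rank(u) − rank(v): 3, -2, 0, -2, 1; Σd² = 18
ρ = 1 − 6Σd² / [n(n²−1)] = 1 − 6×18 / (5×24) = 1 − 108/120 ≈ 0.100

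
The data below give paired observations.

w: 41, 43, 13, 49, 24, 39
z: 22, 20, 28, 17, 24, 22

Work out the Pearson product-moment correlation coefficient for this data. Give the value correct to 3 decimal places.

n = 6, Σw = 209, Σz = 133, Σw² = 8197, Σz² = 3017, Σwz = 4393
nΣwz − ΣwΣz = 26358 − 27797 = -1439
nΣw² − (Σw)² = 49182 − 43681 = 5501; nΣz² − (Σz)² = 18102 − 17689 = 413
r = -1439 / √(5501 × 413) = -1439 / 1507.2866 ≈ -0.955

-0.955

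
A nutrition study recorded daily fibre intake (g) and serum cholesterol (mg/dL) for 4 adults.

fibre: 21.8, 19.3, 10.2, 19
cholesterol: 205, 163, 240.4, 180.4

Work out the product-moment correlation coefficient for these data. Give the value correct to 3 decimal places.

n = 4, Σx = 70.3, Σy = 788.8, Σx² = 1312.77, Σy² = 158930.32, Σxy = 13494.58
nΣxy − ΣxΣy = 53978.32 − 55452.64 = -1474.32
nΣx² − (Σx)² = 5251.08 − 4942.09 = 308.99; nΣy² − (Σy)² = 635721.28 − 622205.44 = 13515.84
r = -1474.32 / √(308.99 × 13515.84) = -1474.32 / 2043.5898 ≈ -0.721

-0.721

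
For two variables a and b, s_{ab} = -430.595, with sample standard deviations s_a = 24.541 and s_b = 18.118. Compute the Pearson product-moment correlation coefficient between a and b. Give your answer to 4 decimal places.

r = Cov(a,b) / (s_a · s_b) = -430.595 / (24.541 × 18.118)
  = -430.595 / 444.6338 ≈ -0.9684

-0.9684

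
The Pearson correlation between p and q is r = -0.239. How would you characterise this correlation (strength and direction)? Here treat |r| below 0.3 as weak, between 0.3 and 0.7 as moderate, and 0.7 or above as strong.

r = -0.239 < 0 so the relationship is negative.
|r| = 0.239, which falls in the weak range.

weak negative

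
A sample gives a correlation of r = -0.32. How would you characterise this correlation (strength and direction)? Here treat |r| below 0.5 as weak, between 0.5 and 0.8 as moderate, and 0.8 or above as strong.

r = -0.32 < 0 so the relationship is negative.
|r| = 0.32, which falls in the weak range.

weak negative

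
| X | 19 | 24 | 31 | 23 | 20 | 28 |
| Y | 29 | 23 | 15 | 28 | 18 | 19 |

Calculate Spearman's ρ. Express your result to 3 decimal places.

Rank X: 1, 4, 6, 3, 2, 5
Rank Y: 6, 4, 1, 5, 2, 3
d = rank(X) − rank(Y): -5, 0, 5, -2, 0, 2; Σd² = 58
ρ = 1 − 6Σd² / [n(n²−1)] = 1 − 6×58 / (6×35) = 1 − 348/210 ≈ -0.657

-0.657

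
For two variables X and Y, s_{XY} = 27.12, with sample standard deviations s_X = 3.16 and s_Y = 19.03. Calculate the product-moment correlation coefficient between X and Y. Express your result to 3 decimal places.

0.451

r = Cov(X,Y) / (s_X · s_Y) = 27.12 / (3.16 × 19.03)
  = 27.12 / 60.1348 ≈ 0.451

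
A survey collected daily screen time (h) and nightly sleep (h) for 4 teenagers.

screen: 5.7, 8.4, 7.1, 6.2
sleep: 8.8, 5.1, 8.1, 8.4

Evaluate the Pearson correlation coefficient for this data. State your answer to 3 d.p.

n = 4, Σx = 27.4, Σy = 30.4, Σx² = 191.9, Σy² = 239.62, Σxy = 202.59
nΣxy − ΣxΣy = 810.36 − 832.96 = -22.6
nΣx² − (Σx)² = 767.6 − 750.76 = 16.84; nΣy² − (Σy)² = 958.48 − 924.16 = 34.32
r = -22.6 / √(16.84 × 34.32) = -22.6 / 24.0406 ≈ -0.940

-0.940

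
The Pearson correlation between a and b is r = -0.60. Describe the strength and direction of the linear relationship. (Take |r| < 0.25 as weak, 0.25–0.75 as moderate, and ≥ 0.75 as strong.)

moderate negative

r = -0.60 < 0 so the relationship is negative.
|r| = 0.60, which falls in the moderate range.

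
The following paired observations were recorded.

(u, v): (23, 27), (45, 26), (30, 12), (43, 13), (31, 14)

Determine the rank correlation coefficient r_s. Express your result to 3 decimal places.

Rank u: 1, 5, 2, 4, 3
Rank v: 5, 4, 1, 2, 3
d = rank(u) − rank(v): -4, 1, 1, 2, 0; Σd² = 22
ρ = 1 − 6Σd² / [n(n²−1)] = 1 − 6×22 / (5×24) = 1 − 132/120 ≈ -0.100

-0.100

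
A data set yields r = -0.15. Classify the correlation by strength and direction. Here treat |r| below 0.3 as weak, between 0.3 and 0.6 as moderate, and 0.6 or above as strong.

weak negative

r = -0.15 < 0 so the relationship is negative.
|r| = 0.15, which falls in the weak range.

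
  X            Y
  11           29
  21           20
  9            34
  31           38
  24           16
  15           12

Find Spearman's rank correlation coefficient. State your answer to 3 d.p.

Rank X: 2, 4, 1, 6, 5, 3
Rank Y: 4, 3, 5, 6, 2, 1
d = rank(X) − rank(Y): -2, 1, -4, 0, 3, 2; Σd² = 34
ρ = 1 − 6Σd² / [n(n²−1)] = 1 − 6×34 / (6×35) = 1 − 204/210 ≈ 0.029

0.029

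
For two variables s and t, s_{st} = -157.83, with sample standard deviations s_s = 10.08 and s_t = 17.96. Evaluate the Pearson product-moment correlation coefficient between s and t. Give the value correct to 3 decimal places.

r = Cov(s,t) / (s_s · s_t) = -157.83 / (10.08 × 17.96)
  = -157.83 / 181.0368 ≈ -0.872

-0.872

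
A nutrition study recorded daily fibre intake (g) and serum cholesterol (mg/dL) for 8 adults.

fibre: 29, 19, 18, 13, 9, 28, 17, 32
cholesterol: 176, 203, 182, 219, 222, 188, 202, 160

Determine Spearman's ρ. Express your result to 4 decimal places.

-0.8810

Rank fibre: 7, 5, 4, 2, 1, 6, 3, 8
Rank cholesterol: 2, 6, 3, 7, 8, 4, 5, 1
d = rank(fibre) − rank(cholesterol): 5, -1, 1, -5, -7, 2, -2, 7; Σd² = 158
ρ = 1 − 6Σd² / [n(n²−1)] = 1 − 6×158 / (8×63) = 1 − 948/504 ≈ -0.8810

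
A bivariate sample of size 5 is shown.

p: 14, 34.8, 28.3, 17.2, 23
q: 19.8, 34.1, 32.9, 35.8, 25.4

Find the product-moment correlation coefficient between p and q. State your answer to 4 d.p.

n = 5, Σp = 117.3, Σq = 148, Σp² = 3032.77, Σq² = 4564.06, Σpq = 3594.91
nΣpq − ΣpΣq = 17974.55 − 17360.4 = 614.15
nΣp² − (Σp)² = 15163.85 − 13759.29 = 1404.56; nΣq² − (Σq)² = 22820.3 − 21904 = 916.3
r = 614.15 / √(1404.56 × 916.3) = 614.15 / 1134.4595 ≈ 0.5414

0.5414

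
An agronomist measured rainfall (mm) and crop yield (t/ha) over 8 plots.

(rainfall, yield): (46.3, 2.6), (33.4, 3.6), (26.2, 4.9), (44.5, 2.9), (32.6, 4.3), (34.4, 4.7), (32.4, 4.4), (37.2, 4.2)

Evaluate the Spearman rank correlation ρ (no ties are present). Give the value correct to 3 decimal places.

Rank rainfall: 8, 4, 1, 7, 3, 5, 2, 6
Rank yield: 1, 3, 8, 2, 5, 7, 6, 4
d = rank(rainfall) − rank(yield): 7, 1, -7, 5, -2, -2, -4, 2; Σd² = 152
ρ = 1 − 6Σd² / [n(n²−1)] = 1 − 6×152 / (8×63) = 1 − 912/504 ≈ -0.810

-0.810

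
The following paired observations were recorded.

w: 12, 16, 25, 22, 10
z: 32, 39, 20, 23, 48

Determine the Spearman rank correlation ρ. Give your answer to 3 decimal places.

-0.900

Rank w: 2, 3, 5, 4, 1
Rank z: 3, 4, 1, 2, 5
d = rank(w) − rank(z): -1, -1, 4, 2, -4; Σd² = 38
ρ = 1 − 6Σd² / [n(n²−1)] = 1 − 6×38 / (5×24) = 1 − 228/120 ≈ -0.900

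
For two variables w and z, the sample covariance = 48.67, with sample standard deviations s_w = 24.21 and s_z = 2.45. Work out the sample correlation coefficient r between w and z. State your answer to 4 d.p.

r = Cov(w,z) / (s_w · s_z) = 48.67 / (24.21 × 2.45)
  = 48.67 / 59.3145 ≈ 0.8205

0.8205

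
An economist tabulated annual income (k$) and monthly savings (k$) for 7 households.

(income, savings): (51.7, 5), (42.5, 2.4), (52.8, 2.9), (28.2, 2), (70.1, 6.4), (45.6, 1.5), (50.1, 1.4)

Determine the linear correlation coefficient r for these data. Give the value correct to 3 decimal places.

0.730

n = 7, Σx = 341, Σy = 21.6, Σx² = 17565.6, Σy² = 88.34, Σxy = 1157.2
nΣxy − ΣxΣy = 8100.4 − 7365.6 = 734.8
nΣx² − (Σx)² = 122959.2 − 116281 = 6678.2; nΣy² − (Σy)² = 618.38 − 466.56 = 151.82
r = 734.8 / √(6678.2 × 151.82) = 734.8 / 1006.9182 ≈ 0.730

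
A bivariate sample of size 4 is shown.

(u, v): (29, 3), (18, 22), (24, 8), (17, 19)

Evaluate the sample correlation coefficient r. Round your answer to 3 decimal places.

-0.968

n = 4, Σu = 88, Σv = 52, Σu² = 2030, Σv² = 918, Σuv = 998
nΣuv − ΣuΣv = 3992 − 4576 = -584
nΣu² − (Σu)² = 8120 − 7744 = 376; nΣv² − (Σv)² = 3672 − 2704 = 968
r = -584 / √(376 × 968) = -584 / 603.2976 ≈ -0.968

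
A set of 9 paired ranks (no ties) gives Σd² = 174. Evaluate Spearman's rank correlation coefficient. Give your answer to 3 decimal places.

ρ = 1 − 6Σd² / [n(n²−1)] = 1 − 6×174 / (9×80)
  = 1 − 1044/720 = 1 − 1.4500 ≈ -0.450

-0.450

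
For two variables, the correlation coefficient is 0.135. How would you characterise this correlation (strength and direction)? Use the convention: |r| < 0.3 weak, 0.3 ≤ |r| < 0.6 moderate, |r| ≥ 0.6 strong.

r = 0.135 > 0 so the relationship is positive.
|r| = 0.135, which falls in the weak range.

weak positive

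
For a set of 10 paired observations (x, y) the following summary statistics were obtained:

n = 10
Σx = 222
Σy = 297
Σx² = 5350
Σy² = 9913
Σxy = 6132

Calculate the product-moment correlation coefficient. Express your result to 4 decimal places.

-0.6800

r = (nΣxy − ΣxΣy) / √[(nΣx² − (Σx)²)(nΣy² − (Σy)²)]
Numerator: 10×6132 − 222×297 = -4614
Denominator: √[(53500 − 49284)(99130 − 88209)] = √[4216 × 10921] = 6785.4945
r = -4614 / 6785.4945 ≈ -0.6800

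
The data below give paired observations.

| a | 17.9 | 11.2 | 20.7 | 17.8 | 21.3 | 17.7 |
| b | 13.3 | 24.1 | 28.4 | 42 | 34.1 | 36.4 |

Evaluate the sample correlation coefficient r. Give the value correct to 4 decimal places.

0.2538

n = 6, Σa = 106.6, Σb = 178.3, Σa² = 1958.16, Σb² = 5816.03, Σab = 3214.08
nΣab − ΣaΣb = 19284.48 − 19006.78 = 277.7
nΣa² − (Σa)² = 11748.96 − 11363.56 = 385.4; nΣb² − (Σb)² = 34896.18 − 31790.89 = 3105.29
r = 277.7 / √(385.4 × 3105.29) = 277.7 / 1093.9738 ≈ 0.2538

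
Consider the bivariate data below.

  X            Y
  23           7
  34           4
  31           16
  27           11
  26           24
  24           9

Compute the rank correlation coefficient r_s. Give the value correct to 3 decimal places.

Rank X: 1, 6, 5, 4, 3, 2
Rank Y: 2, 1, 5, 4, 6, 3
d = rank(X) − rank(Y): -1, 5, 0, 0, -3, -1; Σd² = 36
ρ = 1 − 6Σd² / [n(n²−1)] = 1 − 6×36 / (6×35) = 1 − 216/210 ≈ -0.029

-0.029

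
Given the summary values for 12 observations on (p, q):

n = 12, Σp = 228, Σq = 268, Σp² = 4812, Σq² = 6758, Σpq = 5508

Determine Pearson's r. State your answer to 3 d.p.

0.683

r = (nΣpq − ΣpΣq) / √[(nΣp² − (Σp)²)(nΣq² − (Σq)²)]
Numerator: 12×5508 − 228×268 = 4992
Denominator: √[(57744 − 51984)(81096 − 71824)] = √[5760 × 9272] = 7307.9901
r = 4992 / 7307.9901 ≈ 0.683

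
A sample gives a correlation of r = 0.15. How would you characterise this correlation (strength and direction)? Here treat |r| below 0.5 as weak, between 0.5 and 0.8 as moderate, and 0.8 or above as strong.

weak positive

r = 0.15 > 0 so the relationship is positive.
|r| = 0.15, which falls in the weak range.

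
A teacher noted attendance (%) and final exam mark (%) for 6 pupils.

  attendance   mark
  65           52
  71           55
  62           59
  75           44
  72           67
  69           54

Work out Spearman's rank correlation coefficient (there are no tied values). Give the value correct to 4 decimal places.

Rank attendance: 2, 4, 1, 6, 5, 3
Rank mark: 2, 4, 5, 1, 6, 3
d = rank(attendance) − rank(mark): 0, 0, -4, 5, -1, 0; Σd² = 42
ρ = 1 − 6Σd² / [n(n²−1)] = 1 − 6×42 / (6×35) = 1 − 252/210 ≈ -0.2000

-0.2000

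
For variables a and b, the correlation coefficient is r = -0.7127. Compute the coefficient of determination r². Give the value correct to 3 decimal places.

r² = (-0.7127)² = 0.508

0.508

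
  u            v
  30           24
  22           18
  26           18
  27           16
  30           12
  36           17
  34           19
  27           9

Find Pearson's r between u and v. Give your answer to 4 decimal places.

0.1399

n = 8, Σu = 232, Σv = 133, Σu² = 6870, Σv² = 2355, Σuv = 3877
nΣuv − ΣuΣv = 31016 − 30856 = 160
nΣu² − (Σu)² = 54960 − 53824 = 1136; nΣv² − (Σv)² = 18840 − 17689 = 1151
r = 160 / √(1136 × 1151) = 160 / 1143.4754 ≈ 0.1399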